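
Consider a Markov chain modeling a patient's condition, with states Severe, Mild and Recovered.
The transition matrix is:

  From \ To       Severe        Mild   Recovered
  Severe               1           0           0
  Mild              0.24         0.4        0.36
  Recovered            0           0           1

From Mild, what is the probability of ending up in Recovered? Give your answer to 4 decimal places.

Let h(s) be the probability of absorption at Recovered starting from transient state s. Then h(Recovered) = 1 and h(Severe) = 0. By first-step analysis:
h(Mild) = 0.24·0 + 0.4·h(Mild) + 0.36·1
Solving: h(Mild) = 0.6000.
Starting from Mild, the probability is 0.6000.

0.6000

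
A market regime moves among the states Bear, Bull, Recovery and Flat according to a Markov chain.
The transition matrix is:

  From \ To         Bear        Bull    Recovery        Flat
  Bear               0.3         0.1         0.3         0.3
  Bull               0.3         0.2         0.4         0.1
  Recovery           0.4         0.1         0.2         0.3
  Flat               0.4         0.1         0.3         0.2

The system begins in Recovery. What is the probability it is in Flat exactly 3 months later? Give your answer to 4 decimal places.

Propagate the distribution vector 3 months from Recovery.
After 0 months: (0.0000, 0.0000, 1.0000, 0.0000)
After 1 month: (0.4000, 0.1000, 0.2000, 0.3000)
After 2 months: (0.3500, 0.1100, 0.2900, 0.2500)
After 3 months: (0.3540, 0.1110, 0.2820, 0.2530)
P(in Flat after 3 months) = 0.2530

0.2530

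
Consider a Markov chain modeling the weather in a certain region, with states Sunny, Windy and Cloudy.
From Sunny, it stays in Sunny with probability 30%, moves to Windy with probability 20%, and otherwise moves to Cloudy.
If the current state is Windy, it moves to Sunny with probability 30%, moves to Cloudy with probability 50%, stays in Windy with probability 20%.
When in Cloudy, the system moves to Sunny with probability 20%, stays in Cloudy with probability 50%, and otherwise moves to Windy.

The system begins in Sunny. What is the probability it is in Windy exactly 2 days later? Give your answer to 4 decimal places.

0.2500

Sum over the intermediate state after 1 day:
P = P(Sunny→Sunny)·P(Sunny→Windy) + P(Sunny→Windy)·P(Windy→Windy) + P(Sunny→Cloudy)·P(Cloudy→Windy)
  = 0.3×0.2 + 0.2×0.2 + 0.5×0.3
  = 0.0600 + 0.0400 + 0.1500 = 0.2500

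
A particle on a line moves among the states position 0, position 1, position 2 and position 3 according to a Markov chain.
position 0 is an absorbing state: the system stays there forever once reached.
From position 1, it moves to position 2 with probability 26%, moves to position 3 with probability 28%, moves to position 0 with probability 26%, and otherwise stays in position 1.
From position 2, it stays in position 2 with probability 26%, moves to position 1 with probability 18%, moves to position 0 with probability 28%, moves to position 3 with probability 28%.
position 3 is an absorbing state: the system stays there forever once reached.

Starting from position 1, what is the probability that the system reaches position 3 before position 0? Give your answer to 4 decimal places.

Let h(s) be the probability of absorption at position 3 starting from transient state s. Then h(position 3) = 1 and h(position 0) = 0. By first-step analysis:
h(position 1) = 0.26·0 + 0.2·h(position 1) + 0.26·h(position 2) + 0.28·1
h(position 2) = 0.28·0 + 0.18·h(position 1) + 0.26·h(position 2) + 0.28·1
Solving: h(position 1) = 0.5136, h(position 2) = 0.5033.
Starting from position 1, the probability is 0.5136.

0.5136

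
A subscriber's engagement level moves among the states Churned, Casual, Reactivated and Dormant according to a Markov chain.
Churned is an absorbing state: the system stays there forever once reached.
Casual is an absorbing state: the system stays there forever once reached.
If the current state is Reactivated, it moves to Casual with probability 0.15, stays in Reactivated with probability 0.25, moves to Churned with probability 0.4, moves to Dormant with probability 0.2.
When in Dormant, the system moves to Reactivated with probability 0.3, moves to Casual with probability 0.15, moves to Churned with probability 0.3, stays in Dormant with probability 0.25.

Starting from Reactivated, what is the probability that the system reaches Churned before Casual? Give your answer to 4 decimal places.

Let h(s) be the probability of absorption at Churned starting from transient state s. Then h(Churned) = 1 and h(Casual) = 0. By first-step analysis:
h(Reactivated) = 0.4·1 + 0.15·0 + 0.25·h(Reactivated) + 0.2·h(Dormant)
h(Dormant) = 0.3·1 + 0.15·0 + 0.3·h(Reactivated) + 0.25·h(Dormant)
Solving: h(Reactivated) = 0.7164, h(Dormant) = 0.6866.
Starting from Reactivated, the probability is 0.7164.

0.7164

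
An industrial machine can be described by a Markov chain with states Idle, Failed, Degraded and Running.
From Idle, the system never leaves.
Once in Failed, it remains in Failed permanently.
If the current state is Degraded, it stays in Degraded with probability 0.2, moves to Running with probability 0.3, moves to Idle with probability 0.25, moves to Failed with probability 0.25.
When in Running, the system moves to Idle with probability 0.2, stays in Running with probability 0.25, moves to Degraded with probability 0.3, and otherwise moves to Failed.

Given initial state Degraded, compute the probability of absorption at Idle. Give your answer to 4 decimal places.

Let h(s) be the probability of absorption at Idle starting from transient state s. Then h(Idle) = 1 and h(Failed) = 0. By first-step analysis:
h(Degraded) = 0.25·1 + 0.25·0 + 0.2·h(Degraded) + 0.3·h(Running)
h(Running) = 0.2·1 + 0.25·0 + 0.3·h(Degraded) + 0.25·h(Running)
Solving: h(Degraded) = 0.4853, h(Running) = 0.4608.
Starting from Degraded, the probability is 0.4853.

0.4853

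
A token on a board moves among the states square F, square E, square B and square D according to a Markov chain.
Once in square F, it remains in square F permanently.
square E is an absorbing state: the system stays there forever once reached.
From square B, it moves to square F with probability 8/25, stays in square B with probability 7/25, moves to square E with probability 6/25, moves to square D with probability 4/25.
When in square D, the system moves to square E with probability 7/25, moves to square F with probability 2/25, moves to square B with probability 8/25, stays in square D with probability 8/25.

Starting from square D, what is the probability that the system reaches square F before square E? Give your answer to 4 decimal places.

0.3650

Let h(s) be the probability of absorption at square F starting from transient state s. Then h(square F) = 1 and h(square E) = 0. By first-step analysis:
h(square B) = 0.32·1 + 0.24·0 + 0.28·h(square B) + 0.16·h(square D)
h(square D) = 0.08·1 + 0.28·0 + 0.32·h(square B) + 0.32·h(square D)
Solving: h(square B) = 0.5255, h(square D) = 0.3650.
Starting from square D, the probability is 0.3650.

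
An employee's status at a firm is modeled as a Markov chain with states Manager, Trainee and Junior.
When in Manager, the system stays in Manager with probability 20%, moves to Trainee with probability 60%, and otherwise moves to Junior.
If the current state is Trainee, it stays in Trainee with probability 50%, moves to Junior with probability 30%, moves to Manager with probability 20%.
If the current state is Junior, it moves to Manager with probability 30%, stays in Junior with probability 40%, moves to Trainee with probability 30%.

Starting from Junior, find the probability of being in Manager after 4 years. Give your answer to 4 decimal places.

Propagate the distribution vector 4 years from Junior.
After 0 years: (0.0000, 0.0000, 1.0000)
After 1 year: (0.3000, 0.3000, 0.4000)
After 2 years: (0.2400, 0.4500, 0.3100)
After 3 years: (0.2310, 0.4620, 0.3070)
After 4 years: (0.2307, 0.4617, 0.3076)
P(in Manager after 4 years) = 0.2307

0.2307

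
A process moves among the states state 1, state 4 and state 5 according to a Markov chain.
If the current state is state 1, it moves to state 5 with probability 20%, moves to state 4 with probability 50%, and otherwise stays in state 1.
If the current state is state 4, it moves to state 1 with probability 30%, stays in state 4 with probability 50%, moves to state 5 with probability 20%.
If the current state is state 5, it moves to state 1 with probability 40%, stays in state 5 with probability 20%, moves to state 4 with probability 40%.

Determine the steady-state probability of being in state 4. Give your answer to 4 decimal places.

0.4800

Let the stationary distribution be π with π = πP and π_1 + π_2 + π_3 = 1.
π_1 = 0.3·π_1 + 0.3·π_2 + 0.4·π_3
π_2 = 0.5·π_1 + 0.5·π_2 + 0.4·π_3
Solving with the normalization constraint gives π = (0.3200, 0.4800, 0.2000).
So the stationary probability of state 4 is 0.4800.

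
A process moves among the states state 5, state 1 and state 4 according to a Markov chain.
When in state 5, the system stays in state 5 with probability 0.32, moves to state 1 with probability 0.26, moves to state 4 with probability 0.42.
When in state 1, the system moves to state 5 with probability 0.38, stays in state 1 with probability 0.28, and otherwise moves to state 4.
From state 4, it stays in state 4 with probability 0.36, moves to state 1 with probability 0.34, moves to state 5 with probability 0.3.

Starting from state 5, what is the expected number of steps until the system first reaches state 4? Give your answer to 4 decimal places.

Let t(s) be the expected number of steps to first reach state 4 from state s, with t(state 4) = 0. Conditioning on the first step:
t(state 5) = 1 + 0.32·t(state 5) + 0.26·t(state 1)
t(state 1) = 1 + 0.38·t(state 5) + 0.28·t(state 1)
Solving: t(state 5) = 2.5077, t(state 1) = 2.7124.
Expected steps from state 5 to state 4: 2.5077.

2.5077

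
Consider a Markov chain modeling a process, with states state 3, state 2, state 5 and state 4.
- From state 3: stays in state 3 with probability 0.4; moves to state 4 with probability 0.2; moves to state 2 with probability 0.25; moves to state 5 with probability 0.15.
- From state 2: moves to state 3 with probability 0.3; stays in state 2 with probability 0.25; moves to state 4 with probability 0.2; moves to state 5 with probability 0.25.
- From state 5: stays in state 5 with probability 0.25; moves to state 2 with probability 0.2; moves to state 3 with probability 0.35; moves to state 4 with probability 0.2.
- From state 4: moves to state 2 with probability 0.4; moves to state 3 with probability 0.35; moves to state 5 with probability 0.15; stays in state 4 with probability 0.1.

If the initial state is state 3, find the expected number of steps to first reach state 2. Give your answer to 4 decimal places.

3.7183

Let t(s) be the expected number of steps to first reach state 2 from state s, with t(state 2) = 0. Conditioning on the first step:
t(state 3) = 1 + 0.4·t(state 3) + 0.15·t(state 5) + 0.2·t(state 4)
t(state 5) = 1 + 0.35·t(state 3) + 0.25·t(state 5) + 0.2·t(state 4)
t(state 4) = 1 + 0.35·t(state 3) + 0.15·t(state 5) + 0.1·t(state 4)
Solving: t(state 3) = 3.7183, t(state 5) = 3.9249, t(state 4) = 3.2113.
Expected steps from state 3 to state 2: 3.7183.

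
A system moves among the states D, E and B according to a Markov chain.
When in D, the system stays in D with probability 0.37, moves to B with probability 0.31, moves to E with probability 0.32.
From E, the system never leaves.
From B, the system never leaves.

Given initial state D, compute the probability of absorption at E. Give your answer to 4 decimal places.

Let h(s) be the probability of absorption at E starting from transient state s. Then h(E) = 1 and h(B) = 0. By first-step analysis:
h(D) = 0.37·h(D) + 0.32·1 + 0.31·0
Solving: h(D) = 0.5079.
Starting from D, the probability is 0.5079.

0.5079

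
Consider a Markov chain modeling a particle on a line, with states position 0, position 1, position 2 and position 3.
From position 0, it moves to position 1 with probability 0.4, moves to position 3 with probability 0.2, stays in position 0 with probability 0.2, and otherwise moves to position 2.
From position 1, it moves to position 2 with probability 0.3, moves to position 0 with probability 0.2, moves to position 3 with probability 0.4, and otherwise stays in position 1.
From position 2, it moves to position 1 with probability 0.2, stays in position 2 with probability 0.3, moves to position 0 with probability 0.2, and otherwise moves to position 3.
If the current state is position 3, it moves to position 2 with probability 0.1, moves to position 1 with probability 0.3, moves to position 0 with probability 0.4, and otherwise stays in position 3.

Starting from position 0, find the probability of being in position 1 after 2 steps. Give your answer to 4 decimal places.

0.2200

Propagate the distribution vector 2 steps from position 0.
After 0 steps: (1.0000, 0.0000, 0.0000, 0.0000)
After 1 step: (0.2000, 0.4000, 0.2000, 0.2000)
After 2 steps: (0.2400, 0.2200, 0.2400, 0.3000)
P(in position 1 after 2 steps) = 0.2200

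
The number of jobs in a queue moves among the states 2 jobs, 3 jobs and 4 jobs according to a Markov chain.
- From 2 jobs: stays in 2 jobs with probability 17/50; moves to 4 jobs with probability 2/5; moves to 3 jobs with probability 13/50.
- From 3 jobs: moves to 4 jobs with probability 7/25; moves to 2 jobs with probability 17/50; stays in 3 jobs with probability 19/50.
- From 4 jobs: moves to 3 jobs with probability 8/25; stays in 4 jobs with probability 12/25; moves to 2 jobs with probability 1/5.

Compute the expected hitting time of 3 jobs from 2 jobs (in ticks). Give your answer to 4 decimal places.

3.4954

Let t(s) be the expected number of ticks to first reach 3 jobs from state s, with t(3 jobs) = 0. Conditioning on the first tick:
t(2 jobs) = 1 + 0.34·t(2 jobs) + 0.4·t(4 jobs)
t(4 jobs) = 1 + 0.2·t(2 jobs) + 0.48·t(4 jobs)
Solving: t(2 jobs) = 3.4954, t(4 jobs) = 3.2675.
Expected ticks from 2 jobs to 3 jobs: 3.4954.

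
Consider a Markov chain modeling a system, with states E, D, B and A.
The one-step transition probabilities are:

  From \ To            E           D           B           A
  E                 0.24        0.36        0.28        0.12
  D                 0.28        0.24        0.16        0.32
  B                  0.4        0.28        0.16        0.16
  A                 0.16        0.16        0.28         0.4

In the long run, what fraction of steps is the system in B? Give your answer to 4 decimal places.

Let the stationary distribution be π with π = πP and π_1 + π_2 + π_3 + π_4 = 1.
π_1 = 0.24·π_1 + 0.28·π_2 + 0.4·π_3 + 0.16·π_4
π_2 = 0.36·π_1 + 0.24·π_2 + 0.28·π_3 + 0.16·π_4
π_3 = 0.28·π_1 + 0.16·π_2 + 0.16·π_3 + 0.28·π_4
Solving with the normalization constraint gives π = (0.2658, 0.2607, 0.2221, 0.2514).
So the stationary probability of B is 0.2221.

0.2221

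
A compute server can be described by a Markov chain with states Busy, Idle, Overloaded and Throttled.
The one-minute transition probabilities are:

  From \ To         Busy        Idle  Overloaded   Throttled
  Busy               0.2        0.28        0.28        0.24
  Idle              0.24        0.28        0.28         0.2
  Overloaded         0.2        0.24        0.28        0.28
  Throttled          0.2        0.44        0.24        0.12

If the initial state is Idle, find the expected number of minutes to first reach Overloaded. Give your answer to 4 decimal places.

3.6729

Let t(s) be the expected number of minutes to first reach Overloaded from state s, with t(Overloaded) = 0. Conditioning on the first minute:
t(Busy) = 1 + 0.2·t(Busy) + 0.28·t(Idle) + 0.24·t(Throttled)
t(Idle) = 1 + 0.24·t(Busy) + 0.28·t(Idle) + 0.2·t(Throttled)
t(Throttled) = 1 + 0.2·t(Busy) + 0.44·t(Idle) + 0.12·t(Throttled)
Solving: t(Busy) = 3.6782, t(Idle) = 3.6729, t(Throttled) = 3.8088.
Expected minutes from Idle to Overloaded: 3.6729.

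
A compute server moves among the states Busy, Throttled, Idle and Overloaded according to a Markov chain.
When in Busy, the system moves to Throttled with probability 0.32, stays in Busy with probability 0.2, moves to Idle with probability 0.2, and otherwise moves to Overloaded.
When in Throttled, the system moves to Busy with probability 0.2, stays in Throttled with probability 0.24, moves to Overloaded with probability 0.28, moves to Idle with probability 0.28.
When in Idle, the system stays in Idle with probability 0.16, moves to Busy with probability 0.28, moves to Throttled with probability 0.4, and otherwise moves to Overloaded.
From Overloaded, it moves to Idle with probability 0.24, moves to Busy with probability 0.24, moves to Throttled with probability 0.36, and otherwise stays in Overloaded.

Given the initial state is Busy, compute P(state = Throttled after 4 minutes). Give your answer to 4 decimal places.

Propagate the distribution vector 4 minutes from Busy.
After 0 minutes: (1.0000, 0.0000, 0.0000, 0.0000)
After 1 minute: (0.2000, 0.3200, 0.2000, 0.2800)
After 2 minutes: (0.2272, 0.3216, 0.2288, 0.2224)
After 3 minutes: (0.2272, 0.3215, 0.2255, 0.2259)
After 4 minutes: (0.2271, 0.3214, 0.2257, 0.2258)
P(in Throttled after 4 minutes) = 0.3214

0.3214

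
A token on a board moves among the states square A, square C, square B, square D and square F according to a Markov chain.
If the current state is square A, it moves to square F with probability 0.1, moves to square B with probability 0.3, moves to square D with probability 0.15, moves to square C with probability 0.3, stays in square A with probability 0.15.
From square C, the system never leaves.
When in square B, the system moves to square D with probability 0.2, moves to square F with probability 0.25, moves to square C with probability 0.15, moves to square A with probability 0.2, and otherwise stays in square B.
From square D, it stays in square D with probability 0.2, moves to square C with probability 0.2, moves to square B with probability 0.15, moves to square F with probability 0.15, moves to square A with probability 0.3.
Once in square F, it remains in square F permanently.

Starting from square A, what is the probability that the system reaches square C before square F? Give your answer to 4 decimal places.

Let h(s) be the probability of absorption at square C starting from transient state s. Then h(square C) = 1 and h(square F) = 0. By first-step analysis:
h(square A) = 0.15·h(square A) + 0.3·1 + 0.3·h(square B) + 0.15·h(square D) + 0.1·0
h(square B) = 0.2·h(square A) + 0.15·1 + 0.2·h(square B) + 0.2·h(square D) + 0.25·0
h(square D) = 0.3·h(square A) + 0.2·1 + 0.15·h(square B) + 0.2·h(square D) + 0.15·0
Solving: h(square A) = 0.6271, h(square B) = 0.4885, h(square D) = 0.5768.
Starting from square A, the probability is 0.6271.

0.6271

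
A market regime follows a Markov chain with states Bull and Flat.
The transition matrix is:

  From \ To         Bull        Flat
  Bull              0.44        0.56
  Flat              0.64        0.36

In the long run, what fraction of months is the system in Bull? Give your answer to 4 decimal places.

0.5333

Let the stationary distribution be π with π = πP and π_1 + π_2 = 1.
π_1 = 0.44·π_1 + 0.64·π_2
Solving with the normalization constraint gives π = (0.5333, 0.4667).
So the stationary probability of Bull is 0.5333.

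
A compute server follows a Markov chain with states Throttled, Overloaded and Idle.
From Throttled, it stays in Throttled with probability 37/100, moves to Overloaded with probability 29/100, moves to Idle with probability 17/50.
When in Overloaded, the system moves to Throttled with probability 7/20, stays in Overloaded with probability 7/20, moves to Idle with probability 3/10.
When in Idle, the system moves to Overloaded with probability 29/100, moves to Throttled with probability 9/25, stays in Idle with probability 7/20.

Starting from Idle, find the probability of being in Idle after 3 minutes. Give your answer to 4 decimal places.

0.3310

Propagate the distribution vector 3 minutes from Idle.
After 0 minutes: (0.0000, 0.0000, 1.0000)
After 1 minute: (0.3600, 0.2900, 0.3500)
After 2 minutes: (0.3607, 0.3074, 0.3319)
After 3 minutes: (0.3605, 0.3084, 0.3310)
P(in Idle after 3 minutes) = 0.3310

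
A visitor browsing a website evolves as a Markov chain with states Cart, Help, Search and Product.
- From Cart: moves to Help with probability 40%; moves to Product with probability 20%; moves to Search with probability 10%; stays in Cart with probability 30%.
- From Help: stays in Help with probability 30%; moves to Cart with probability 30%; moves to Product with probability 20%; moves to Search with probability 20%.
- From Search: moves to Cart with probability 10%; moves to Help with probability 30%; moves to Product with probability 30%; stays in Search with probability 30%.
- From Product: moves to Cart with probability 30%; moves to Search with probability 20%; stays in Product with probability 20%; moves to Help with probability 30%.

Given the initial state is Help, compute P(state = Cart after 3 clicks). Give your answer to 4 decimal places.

Propagate the distribution vector 3 clicks from Help.
After 0 clicks: (0.0000, 1.0000, 0.0000, 0.0000)
After 1 click: (0.3000, 0.3000, 0.2000, 0.2000)
After 2 clicks: (0.2600, 0.3300, 0.1900, 0.2200)
After 3 clicks: (0.2620, 0.3260, 0.1930, 0.2190)
P(in Cart after 3 clicks) = 0.2620

0.2620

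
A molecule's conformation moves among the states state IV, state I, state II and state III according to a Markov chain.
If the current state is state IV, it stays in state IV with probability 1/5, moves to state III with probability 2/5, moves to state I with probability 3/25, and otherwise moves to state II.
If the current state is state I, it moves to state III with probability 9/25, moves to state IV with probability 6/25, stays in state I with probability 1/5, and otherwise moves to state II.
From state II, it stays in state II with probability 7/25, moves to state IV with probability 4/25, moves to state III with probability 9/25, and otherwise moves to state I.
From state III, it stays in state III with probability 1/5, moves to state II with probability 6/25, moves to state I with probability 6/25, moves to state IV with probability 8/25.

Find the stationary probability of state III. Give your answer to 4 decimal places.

Let the stationary distribution be π with π = πP and π_1 + π_2 + π_3 + π_4 = 1.
π_1 = 0.2·π_1 + 0.24·π_2 + 0.16·π_3 + 0.32·π_4
π_2 = 0.12·π_1 + 0.2·π_2 + 0.2·π_3 + 0.24·π_4
π_3 = 0.28·π_1 + 0.2·π_2 + 0.28·π_3 + 0.24·π_4
Solving with the normalization constraint gives π = (0.2359, 0.1939, 0.2518, 0.3185).
So the stationary probability of state III is 0.3185.

0.3185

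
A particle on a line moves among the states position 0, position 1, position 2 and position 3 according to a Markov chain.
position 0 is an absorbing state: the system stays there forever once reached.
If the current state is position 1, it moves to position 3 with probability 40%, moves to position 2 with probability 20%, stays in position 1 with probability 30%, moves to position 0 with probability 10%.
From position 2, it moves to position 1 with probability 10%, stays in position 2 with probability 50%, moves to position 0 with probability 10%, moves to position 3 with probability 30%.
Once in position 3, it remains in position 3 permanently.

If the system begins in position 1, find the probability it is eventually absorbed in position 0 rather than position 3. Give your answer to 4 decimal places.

Let h(s) be the probability of absorption at position 0 starting from transient state s. Then h(position 0) = 1 and h(position 3) = 0. By first-step analysis:
h(position 1) = 0.1·1 + 0.3·h(position 1) + 0.2·h(position 2) + 0.4·0
h(position 2) = 0.1·1 + 0.1·h(position 1) + 0.5·h(position 2) + 0.3·0
Solving: h(position 1) = 0.2121, h(position 2) = 0.2424.
Starting from position 1, the probability is 0.2121.

0.2121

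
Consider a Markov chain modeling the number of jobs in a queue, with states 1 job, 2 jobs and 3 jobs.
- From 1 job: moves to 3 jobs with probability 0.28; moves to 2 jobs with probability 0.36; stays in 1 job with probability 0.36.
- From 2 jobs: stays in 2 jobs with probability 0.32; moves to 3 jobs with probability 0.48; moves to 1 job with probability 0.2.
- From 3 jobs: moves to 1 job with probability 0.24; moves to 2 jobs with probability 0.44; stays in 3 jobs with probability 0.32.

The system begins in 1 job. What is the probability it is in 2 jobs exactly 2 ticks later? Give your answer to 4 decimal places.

Sum over the intermediate state after 1 tick:
P = P(1 job→1 job)·P(1 job→2 jobs) + P(1 job→2 jobs)·P(2 jobs→2 jobs) + P(1 job→3 jobs)·P(3 jobs→2 jobs)
  = 0.36×0.36 + 0.36×0.32 + 0.28×0.44
  = 0.1296 + 0.1152 + 0.1232 = 0.3680

0.3680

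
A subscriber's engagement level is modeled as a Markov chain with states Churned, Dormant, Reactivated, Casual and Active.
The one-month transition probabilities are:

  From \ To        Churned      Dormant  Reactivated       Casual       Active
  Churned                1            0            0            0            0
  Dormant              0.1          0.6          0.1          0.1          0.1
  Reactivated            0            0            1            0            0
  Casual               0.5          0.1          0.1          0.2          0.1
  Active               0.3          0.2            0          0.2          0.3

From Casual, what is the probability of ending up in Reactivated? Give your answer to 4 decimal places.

0.1852

Let h(s) be the probability of absorption at Reactivated starting from transient state s. Then h(Reactivated) = 1 and h(Churned) = 0. By first-step analysis:
h(Dormant) = 0.1·0 + 0.6·h(Dormant) + 0.1·1 + 0.1·h(Casual) + 0.1·h(Active)
h(Casual) = 0.5·0 + 0.1·h(Dormant) + 0.1·1 + 0.2·h(Casual) + 0.1·h(Active)
h(Active) = 0.3·0 + 0.2·h(Dormant) + 0.2·h(Casual) + 0.3·h(Active)
Solving: h(Dormant) = 0.3333, h(Casual) = 0.1852, h(Active) = 0.1481.
Starting from Casual, the probability is 0.1852.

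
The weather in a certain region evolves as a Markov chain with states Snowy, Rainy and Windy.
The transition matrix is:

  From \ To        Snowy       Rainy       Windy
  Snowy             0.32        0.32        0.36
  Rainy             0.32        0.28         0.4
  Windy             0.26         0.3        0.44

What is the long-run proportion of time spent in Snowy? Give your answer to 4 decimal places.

0.2957

Let the stationary distribution be π with π = πP and π_1 + π_2 + π_3 = 1.
π_1 = 0.32·π_1 + 0.32·π_2 + 0.26·π_3
π_2 = 0.32·π_1 + 0.28·π_2 + 0.3·π_3
Solving with the normalization constraint gives π = (0.2957, 0.2999, 0.4043).
So the stationary probability of Snowy is 0.2957.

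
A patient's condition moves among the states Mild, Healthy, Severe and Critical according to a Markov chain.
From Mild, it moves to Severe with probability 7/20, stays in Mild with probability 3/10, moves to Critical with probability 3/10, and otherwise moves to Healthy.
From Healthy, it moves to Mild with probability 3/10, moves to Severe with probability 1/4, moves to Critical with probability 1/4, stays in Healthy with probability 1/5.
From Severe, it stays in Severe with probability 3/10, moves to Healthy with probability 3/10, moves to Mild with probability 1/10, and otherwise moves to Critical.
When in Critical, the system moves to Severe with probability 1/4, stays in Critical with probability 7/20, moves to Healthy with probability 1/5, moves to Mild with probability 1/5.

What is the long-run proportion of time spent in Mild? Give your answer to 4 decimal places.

Let the stationary distribution be π with π = πP and π_1 + π_2 + π_3 + π_4 = 1.
π_1 = 0.3·π_1 + 0.3·π_2 + 0.1·π_3 + 0.2·π_4
π_2 = 0.05·π_1 + 0.2·π_2 + 0.3·π_3 + 0.2·π_4
π_3 = 0.35·π_1 + 0.25·π_2 + 0.3·π_3 + 0.25·π_4
Solving with the normalization constraint gives π = (0.2124, 0.1967, 0.2855, 0.3054).
So the stationary probability of Mild is 0.2124.

0.2124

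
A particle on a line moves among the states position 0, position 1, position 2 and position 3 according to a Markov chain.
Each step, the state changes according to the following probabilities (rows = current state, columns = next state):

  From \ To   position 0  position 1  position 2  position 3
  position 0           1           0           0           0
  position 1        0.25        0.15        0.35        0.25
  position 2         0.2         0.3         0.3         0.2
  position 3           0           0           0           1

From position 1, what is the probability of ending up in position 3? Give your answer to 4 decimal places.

0.5000

Let h(s) be the probability of absorption at position 3 starting from transient state s. Then h(position 3) = 1 and h(position 0) = 0. By first-step analysis:
h(position 1) = 0.25·0 + 0.15·h(position 1) + 0.35·h(position 2) + 0.25·1
h(position 2) = 0.2·0 + 0.3·h(position 1) + 0.3·h(position 2) + 0.2·1
Solving: h(position 1) = 0.5000, h(position 2) = 0.5000.
Starting from position 1, the probability is 0.5000.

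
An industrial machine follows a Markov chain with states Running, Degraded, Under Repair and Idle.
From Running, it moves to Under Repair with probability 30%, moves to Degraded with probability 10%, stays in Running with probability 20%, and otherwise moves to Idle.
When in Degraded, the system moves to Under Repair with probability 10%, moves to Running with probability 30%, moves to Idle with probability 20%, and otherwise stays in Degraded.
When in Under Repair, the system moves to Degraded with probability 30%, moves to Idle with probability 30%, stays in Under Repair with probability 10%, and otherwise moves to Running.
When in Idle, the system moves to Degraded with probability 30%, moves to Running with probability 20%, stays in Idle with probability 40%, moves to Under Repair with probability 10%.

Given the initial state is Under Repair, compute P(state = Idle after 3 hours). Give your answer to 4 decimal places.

Propagate the distribution vector 3 hours from Under Repair.
After 0 hours: (0.0000, 0.0000, 1.0000, 0.0000)
After 1 hour: (0.3000, 0.3000, 0.1000, 0.3000)
After 2 hours: (0.2400, 0.2700, 0.1600, 0.3300)
After 3 hours: (0.2430, 0.2790, 0.1480, 0.3300)
P(in Idle after 3 hours) = 0.3300

0.3300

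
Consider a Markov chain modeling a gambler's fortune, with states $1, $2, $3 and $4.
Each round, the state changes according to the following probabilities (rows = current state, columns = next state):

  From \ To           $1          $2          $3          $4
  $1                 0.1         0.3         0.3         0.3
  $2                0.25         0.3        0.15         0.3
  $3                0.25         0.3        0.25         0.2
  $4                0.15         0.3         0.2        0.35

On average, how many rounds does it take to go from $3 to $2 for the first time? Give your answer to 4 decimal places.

3.3333

Let t(s) be the expected number of rounds to first reach $2 from state s, with t($2) = 0. Conditioning on the first round:
t($1) = 1 + 0.1·t($1) + 0.3·t($3) + 0.3·t($4)
t($3) = 1 + 0.25·t($1) + 0.25·t($3) + 0.2·t($4)
t($4) = 1 + 0.15·t($1) + 0.2·t($3) + 0.35·t($4)
Solving: t($1) = 3.3333, t($3) = 3.3333, t($4) = 3.3333.
Expected rounds from $3 to $2: 3.3333.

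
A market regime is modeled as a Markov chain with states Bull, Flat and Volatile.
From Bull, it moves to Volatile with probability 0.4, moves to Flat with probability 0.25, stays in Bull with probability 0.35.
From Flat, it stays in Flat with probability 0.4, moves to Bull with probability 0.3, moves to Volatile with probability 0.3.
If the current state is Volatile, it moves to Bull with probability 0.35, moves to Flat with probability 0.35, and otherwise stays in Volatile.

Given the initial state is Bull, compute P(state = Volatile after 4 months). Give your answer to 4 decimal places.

Propagate the distribution vector 4 months from Bull.
After 0 months: (1.0000, 0.0000, 0.0000)
After 1 month: (0.3500, 0.2500, 0.4000)
After 2 months: (0.3375, 0.3275, 0.3350)
After 3 months: (0.3336, 0.3326, 0.3338)
After 4 months: (0.3334, 0.3333, 0.3334)
P(in Volatile after 4 months) = 0.3334

0.3334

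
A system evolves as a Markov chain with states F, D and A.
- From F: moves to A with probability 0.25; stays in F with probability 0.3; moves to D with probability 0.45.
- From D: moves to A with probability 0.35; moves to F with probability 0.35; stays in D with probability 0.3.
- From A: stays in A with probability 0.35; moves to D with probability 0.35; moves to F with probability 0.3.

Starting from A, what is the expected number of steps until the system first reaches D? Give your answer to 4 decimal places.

Let t(s) be the expected number of steps to first reach D from state s, with t(D) = 0. Conditioning on the first step:
t(F) = 1 + 0.3·t(F) + 0.25·t(A)
t(A) = 1 + 0.3·t(F) + 0.35·t(A)
Solving: t(F) = 2.3684, t(A) = 2.6316.
Expected steps from A to D: 2.6316.

2.6316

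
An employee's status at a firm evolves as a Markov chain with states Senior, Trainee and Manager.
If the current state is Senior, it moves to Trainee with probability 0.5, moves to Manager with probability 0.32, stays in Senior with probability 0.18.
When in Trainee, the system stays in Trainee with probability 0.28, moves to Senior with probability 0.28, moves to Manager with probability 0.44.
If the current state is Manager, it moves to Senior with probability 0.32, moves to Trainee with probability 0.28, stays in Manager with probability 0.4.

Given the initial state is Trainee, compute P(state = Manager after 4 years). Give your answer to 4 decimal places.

Propagate the distribution vector 4 years from Trainee.
After 0 years: (0.0000, 1.0000, 0.0000)
After 1 year: (0.2800, 0.2800, 0.4400)
After 2 years: (0.2696, 0.3416, 0.3888)
After 3 years: (0.2686, 0.3393, 0.3921)
After 4 years: (0.2688, 0.3391, 0.3921)
P(in Manager after 4 years) = 0.3921

0.3921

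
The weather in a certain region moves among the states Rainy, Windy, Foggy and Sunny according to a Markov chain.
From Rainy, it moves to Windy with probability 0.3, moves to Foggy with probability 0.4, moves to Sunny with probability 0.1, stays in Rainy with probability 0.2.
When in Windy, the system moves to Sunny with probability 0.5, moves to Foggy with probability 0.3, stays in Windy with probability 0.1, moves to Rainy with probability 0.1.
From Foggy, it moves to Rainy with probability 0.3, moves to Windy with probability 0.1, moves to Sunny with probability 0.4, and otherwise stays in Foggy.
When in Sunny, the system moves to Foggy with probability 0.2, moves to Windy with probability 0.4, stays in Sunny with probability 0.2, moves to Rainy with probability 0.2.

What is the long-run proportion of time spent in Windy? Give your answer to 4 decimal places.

0.2312

Let the stationary distribution be π with π = πP and π_1 + π_2 + π_3 + π_4 = 1.
π_1 = 0.2·π_1 + 0.1·π_2 + 0.3·π_3 + 0.2·π_4
π_2 = 0.3·π_1 + 0.1·π_2 + 0.1·π_3 + 0.4·π_4
π_3 = 0.4·π_1 + 0.3·π_2 + 0.2·π_3 + 0.2·π_4
Solving with the normalization constraint gives π = (0.2033, 0.2312, 0.2638, 0.3018).
So the stationary probability of Windy is 0.2312.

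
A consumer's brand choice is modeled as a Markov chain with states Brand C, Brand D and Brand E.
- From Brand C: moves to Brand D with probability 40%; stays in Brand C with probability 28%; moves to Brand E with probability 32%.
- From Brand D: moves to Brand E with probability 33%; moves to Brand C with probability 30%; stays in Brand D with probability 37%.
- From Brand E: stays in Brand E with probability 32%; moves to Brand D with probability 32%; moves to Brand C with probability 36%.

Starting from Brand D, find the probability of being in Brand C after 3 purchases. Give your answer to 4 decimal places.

Propagate the distribution vector 3 purchases from Brand D.
After 0 purchases: (0.0000, 1.0000, 0.0000)
After 1 purchase: (0.3000, 0.3700, 0.3300)
After 2 purchases: (0.3138, 0.3625, 0.3237)
After 3 purchases: (0.3131, 0.3632, 0.3236)
P(in Brand C after 3 purchases) = 0.3131

0.3131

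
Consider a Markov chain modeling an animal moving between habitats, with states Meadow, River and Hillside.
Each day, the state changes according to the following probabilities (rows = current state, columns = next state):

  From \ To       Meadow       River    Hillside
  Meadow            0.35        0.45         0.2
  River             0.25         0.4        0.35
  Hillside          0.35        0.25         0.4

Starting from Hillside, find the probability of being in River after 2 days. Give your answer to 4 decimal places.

Sum over the intermediate state after 1 day:
P = P(Hillside→Meadow)·P(Meadow→River) + P(Hillside→River)·P(River→River) + P(Hillside→Hillside)·P(Hillside→River)
  = 0.35×0.45 + 0.25×0.4 + 0.4×0.25
  = 0.1575 + 0.1000 + 0.1000 = 0.3575

0.3575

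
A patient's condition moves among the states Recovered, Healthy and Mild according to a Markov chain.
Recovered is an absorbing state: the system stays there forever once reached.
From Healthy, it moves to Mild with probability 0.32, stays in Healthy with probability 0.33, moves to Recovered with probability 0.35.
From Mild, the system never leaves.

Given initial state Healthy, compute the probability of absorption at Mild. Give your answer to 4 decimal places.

0.4776

Let h(s) be the probability of absorption at Mild starting from transient state s. Then h(Mild) = 1 and h(Recovered) = 0. By first-step analysis:
h(Healthy) = 0.35·0 + 0.33·h(Healthy) + 0.32·1
Solving: h(Healthy) = 0.4776.
Starting from Healthy, the probability is 0.4776.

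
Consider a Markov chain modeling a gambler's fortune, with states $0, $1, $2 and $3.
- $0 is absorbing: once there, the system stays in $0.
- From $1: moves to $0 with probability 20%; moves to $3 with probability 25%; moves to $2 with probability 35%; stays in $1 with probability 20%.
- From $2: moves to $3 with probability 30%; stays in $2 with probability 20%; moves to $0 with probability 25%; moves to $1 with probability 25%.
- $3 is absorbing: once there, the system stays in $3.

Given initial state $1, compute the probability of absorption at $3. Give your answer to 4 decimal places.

Let h(s) be the probability of absorption at $3 starting from transient state s. Then h($3) = 1 and h($0) = 0. By first-step analysis:
h($1) = 0.2·0 + 0.2·h($1) + 0.35·h($2) + 0.25·1
h($2) = 0.25·0 + 0.25·h($1) + 0.2·h($2) + 0.3·1
Solving: h($1) = 0.5520, h($2) = 0.5475.
Starting from $1, the probability is 0.5520.

0.5520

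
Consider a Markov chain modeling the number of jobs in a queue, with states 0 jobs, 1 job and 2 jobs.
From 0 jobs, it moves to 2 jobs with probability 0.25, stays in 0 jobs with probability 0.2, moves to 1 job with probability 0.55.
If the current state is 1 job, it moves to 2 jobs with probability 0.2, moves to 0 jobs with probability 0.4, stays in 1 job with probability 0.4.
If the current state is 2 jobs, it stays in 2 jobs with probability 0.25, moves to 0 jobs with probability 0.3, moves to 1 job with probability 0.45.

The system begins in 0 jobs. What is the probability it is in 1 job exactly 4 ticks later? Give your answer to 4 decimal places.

Propagate the distribution vector 4 ticks from 0 jobs.
After 0 ticks: (1.0000, 0.0000, 0.0000)
After 1 tick: (0.2000, 0.5500, 0.2500)
After 2 ticks: (0.3350, 0.4425, 0.2225)
After 3 ticks: (0.3108, 0.4614, 0.2279)
After 4 ticks: (0.3151, 0.4580, 0.2269)
P(in 1 job after 4 ticks) = 0.4580

0.4580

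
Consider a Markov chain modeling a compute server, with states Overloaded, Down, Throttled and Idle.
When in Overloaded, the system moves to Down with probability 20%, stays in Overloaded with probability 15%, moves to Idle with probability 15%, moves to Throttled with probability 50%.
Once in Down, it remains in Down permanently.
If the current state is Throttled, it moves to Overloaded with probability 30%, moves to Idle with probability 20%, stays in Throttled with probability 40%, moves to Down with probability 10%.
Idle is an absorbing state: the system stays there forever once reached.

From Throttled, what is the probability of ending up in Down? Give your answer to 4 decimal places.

0.4028

Let h(s) be the probability of absorption at Down starting from transient state s. Then h(Down) = 1 and h(Idle) = 0. By first-step analysis:
h(Overloaded) = 0.15·h(Overloaded) + 0.2·1 + 0.5·h(Throttled) + 0.15·0
h(Throttled) = 0.3·h(Overloaded) + 0.1·1 + 0.4·h(Throttled) + 0.2·0
Solving: h(Overloaded) = 0.4722, h(Throttled) = 0.4028.
Starting from Throttled, the probability is 0.4028.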